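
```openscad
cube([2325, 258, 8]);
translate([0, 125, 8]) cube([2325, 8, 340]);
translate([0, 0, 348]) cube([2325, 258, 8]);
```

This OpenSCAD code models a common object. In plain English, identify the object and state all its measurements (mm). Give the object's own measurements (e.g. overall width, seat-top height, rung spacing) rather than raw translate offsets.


An I-beam lying along x, 2325 mm long. Overall section height 356 mm. Two flanges 258 mm wide (y) and 8 mm thick, one on the floor and one at the top; a web 8 mm thick runs between them, centred on the flange width.


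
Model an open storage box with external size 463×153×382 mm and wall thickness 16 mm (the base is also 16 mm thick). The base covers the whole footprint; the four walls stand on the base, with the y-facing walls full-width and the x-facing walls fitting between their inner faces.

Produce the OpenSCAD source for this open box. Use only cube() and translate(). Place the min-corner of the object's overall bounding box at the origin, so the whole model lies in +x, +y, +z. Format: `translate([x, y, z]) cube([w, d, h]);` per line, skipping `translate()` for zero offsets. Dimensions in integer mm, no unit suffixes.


cube([463, 153, 16]);
translate([0, 0, 16]) cube([463, 16, 366]);
translate([0, 137, 16]) cube([463, 16, 366]);
translate([0, 16, 16]) cube([16, 121, 366]);
translate([447, 16, 16]) cube([16, 121, 366]);


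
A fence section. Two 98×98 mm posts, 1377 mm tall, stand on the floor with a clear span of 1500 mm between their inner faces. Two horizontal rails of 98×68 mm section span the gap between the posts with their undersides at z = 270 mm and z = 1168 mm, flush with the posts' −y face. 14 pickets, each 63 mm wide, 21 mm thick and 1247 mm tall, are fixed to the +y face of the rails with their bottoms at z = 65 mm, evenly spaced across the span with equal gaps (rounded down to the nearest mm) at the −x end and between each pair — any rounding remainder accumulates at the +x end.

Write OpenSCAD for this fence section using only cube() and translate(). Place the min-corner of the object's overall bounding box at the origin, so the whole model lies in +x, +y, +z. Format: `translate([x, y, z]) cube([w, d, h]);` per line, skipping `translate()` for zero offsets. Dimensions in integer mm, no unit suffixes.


cube([98, 98, 1377]);
translate([1598, 0, 0]) cube([98, 98, 1377]);
translate([98, 0, 270]) cube([1500, 98, 68]);
translate([98, 0, 1168]) cube([1500, 98, 68]);
translate([139, 98, 65]) cube([63, 21, 1247]);
translate([243, 98, 65]) cube([63, 21, 1247]);
translate([347, 98, 65]) cube([63, 21, 1247]);
translate([451, 98, 65]) cube([63, 21, 1247]);
translate([555, 98, 65]) cube([63, 21, 1247]);
translate([659, 98, 65]) cube([63, 21, 1247]);
translate([763, 98, 65]) cube([63, 21, 1247]);
translate([867, 98, 65]) cube([63, 21, 1247]);
translate([971, 98, 65]) cube([63, 21, 1247]);
translate([1075, 98, 65]) cube([63, 21, 1247]);
translate([1179, 98, 65]) cube([63, 21, 1247]);
translate([1283, 98, 65]) cube([63, 21, 1247]);
translate([1387, 98, 65]) cube([63, 21, 1247]);
translate([1491, 98, 65]) cube([63, 21, 1247]);


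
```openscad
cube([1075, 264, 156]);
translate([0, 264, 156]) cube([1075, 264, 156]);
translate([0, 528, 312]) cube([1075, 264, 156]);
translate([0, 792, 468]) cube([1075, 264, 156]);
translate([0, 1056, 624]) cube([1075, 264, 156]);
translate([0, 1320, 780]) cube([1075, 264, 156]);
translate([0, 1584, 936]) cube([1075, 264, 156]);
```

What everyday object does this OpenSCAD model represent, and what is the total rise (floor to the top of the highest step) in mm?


A staircase. The total rise is 1092 mm.

7 identical blocks, each offset up and back from the previous — a staircase. Each step is 156 mm tall and there are 7 of them, so the total rise is 7 × 156 = 1092 mm.


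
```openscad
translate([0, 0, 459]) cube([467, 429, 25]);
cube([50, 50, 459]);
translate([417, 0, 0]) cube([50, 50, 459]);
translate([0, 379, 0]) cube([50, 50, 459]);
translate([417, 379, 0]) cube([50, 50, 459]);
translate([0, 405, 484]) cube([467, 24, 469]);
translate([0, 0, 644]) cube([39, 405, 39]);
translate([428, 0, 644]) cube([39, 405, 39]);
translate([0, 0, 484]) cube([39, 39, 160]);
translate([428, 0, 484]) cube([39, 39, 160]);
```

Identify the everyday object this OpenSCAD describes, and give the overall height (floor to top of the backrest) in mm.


A chair. The overall height is 953 mm.

A slab on four corner posts with a tall panel at the back — a chair. The seat slab sits at z = 459 with thickness 25, and the 469 mm backrest starts at the seat top, so the overall height is 459 + 25 + 469 = 953 mm.


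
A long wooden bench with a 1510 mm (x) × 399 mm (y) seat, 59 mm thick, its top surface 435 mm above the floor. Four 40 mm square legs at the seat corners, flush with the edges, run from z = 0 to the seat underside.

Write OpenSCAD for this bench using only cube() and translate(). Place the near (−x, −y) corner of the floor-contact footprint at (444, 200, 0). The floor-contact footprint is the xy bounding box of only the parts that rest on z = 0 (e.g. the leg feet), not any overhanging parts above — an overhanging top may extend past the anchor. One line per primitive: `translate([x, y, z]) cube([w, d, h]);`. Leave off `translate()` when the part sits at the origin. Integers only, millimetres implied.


translate([444, 200, 376]) cube([1510, 399, 59]);
translate([444, 200, 0]) cube([40, 40, 376]);
translate([444, 559, 0]) cube([40, 40, 376]);
translate([1914, 200, 0]) cube([40, 40, 376]);
translate([1914, 559, 0]) cube([40, 40, 376]);


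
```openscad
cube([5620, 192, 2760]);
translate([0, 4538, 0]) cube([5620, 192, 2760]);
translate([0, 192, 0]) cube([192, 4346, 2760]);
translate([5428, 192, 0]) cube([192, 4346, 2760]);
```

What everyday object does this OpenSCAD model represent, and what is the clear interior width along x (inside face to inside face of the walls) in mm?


A house (or room) frame. The interior width is 5236 mm.

Four 2760 mm walls enclosing a rectangle with no floor or roof — a room or house frame. Outside width is 5620 mm and wall thickness is 192 mm, so the interior width is 5620 − 2 × 192 = 5236 mm.


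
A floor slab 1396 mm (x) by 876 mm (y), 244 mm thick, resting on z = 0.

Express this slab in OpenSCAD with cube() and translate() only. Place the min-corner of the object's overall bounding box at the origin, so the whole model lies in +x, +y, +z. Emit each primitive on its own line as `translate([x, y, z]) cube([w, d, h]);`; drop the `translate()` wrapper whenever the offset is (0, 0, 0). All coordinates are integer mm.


cube([1396, 876, 244]);


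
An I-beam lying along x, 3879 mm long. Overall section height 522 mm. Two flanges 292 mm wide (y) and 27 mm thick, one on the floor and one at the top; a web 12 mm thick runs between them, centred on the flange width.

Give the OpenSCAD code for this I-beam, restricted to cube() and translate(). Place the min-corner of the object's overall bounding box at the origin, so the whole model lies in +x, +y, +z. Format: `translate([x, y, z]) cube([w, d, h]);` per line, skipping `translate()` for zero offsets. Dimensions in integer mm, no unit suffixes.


cube([3879, 292, 27]);
translate([0, 140, 27]) cube([3879, 12, 468]);
translate([0, 0, 495]) cube([3879, 292, 27]);


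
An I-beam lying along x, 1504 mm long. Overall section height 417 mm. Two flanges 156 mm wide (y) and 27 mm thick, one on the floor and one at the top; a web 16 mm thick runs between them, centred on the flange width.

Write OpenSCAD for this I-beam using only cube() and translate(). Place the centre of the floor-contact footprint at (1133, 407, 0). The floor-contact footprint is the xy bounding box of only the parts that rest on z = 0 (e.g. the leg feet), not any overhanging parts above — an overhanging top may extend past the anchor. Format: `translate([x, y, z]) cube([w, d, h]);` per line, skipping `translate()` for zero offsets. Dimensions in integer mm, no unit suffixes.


translate([381, 329, 0]) cube([1504, 156, 27]);
translate([381, 399, 27]) cube([1504, 16, 363]);
translate([381, 329, 390]) cube([1504, 156, 27]);


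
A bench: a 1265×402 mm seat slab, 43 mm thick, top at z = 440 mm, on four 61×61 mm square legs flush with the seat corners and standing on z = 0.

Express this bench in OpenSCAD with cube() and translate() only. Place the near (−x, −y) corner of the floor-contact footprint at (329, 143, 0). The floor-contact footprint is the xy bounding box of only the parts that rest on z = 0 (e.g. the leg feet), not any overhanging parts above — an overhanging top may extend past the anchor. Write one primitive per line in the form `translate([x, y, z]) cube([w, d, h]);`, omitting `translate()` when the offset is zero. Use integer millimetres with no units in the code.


// leg_h = 440 − 43 = 397
translate([329, 143, 397]) cube([1265, 402, 43]);
translate([329, 143, 0]) cube([61, 61, 397]);
translate([329, 484, 0]) cube([61, 61, 397]);
translate([1533, 143, 0]) cube([61, 61, 397]);
translate([1533, 484, 0]) cube([61, 61, 397]);


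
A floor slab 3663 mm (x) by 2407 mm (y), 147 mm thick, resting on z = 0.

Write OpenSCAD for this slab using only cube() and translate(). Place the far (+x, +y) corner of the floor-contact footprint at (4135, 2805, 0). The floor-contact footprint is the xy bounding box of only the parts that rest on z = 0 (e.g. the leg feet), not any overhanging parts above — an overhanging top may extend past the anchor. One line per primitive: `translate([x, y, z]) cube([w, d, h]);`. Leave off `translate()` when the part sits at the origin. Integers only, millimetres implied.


translate([472, 398, 0]) cube([3663, 2407, 147]);


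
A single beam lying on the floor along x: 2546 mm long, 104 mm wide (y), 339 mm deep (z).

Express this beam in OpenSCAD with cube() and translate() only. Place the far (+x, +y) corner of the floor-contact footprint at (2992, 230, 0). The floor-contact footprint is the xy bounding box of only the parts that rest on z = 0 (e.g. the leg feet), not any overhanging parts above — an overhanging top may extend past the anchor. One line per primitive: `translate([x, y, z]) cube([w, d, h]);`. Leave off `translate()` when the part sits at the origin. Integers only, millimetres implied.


translate([446, 126, 0]) cube([2546, 104, 339]);


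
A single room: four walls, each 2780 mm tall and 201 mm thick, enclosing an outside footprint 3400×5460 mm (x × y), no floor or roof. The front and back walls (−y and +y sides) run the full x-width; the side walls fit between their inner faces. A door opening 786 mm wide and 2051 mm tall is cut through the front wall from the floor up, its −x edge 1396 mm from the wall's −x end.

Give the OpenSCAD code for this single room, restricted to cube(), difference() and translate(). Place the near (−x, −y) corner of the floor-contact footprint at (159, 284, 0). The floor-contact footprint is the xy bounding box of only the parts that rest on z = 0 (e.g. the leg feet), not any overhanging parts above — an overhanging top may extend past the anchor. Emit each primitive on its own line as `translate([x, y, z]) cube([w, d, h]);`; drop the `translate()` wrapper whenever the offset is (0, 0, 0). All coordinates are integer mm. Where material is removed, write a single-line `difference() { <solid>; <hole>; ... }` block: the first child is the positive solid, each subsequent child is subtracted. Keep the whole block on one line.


difference() { translate([159, 284, 0]) cube([3400, 201, 2780]); translate([1555, 284, 0]) cube([786, 201, 2051]); }
translate([159, 5543, 0]) cube([3400, 201, 2780]);
translate([159, 485, 0]) cube([201, 5058, 2780]);
translate([3358, 485, 0]) cube([201, 5058, 2780]);


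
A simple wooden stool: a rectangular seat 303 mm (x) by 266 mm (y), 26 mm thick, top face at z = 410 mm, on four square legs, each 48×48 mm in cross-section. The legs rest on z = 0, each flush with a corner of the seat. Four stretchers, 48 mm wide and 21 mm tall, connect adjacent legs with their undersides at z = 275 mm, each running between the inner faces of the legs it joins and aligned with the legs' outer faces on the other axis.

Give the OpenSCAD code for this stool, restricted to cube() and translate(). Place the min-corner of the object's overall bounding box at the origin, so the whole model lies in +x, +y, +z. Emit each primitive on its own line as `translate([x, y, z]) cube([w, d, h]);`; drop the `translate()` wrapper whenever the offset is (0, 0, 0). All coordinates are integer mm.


translate([0, 0, 384]) cube([303, 266, 26]);
cube([48, 48, 384]);
translate([255, 0, 0]) cube([48, 48, 384]);
translate([0, 218, 0]) cube([48, 48, 384]);
translate([255, 218, 0]) cube([48, 48, 384]);
translate([48, 0, 275]) cube([207, 48, 21]);
translate([48, 218, 275]) cube([207, 48, 21]);
translate([0, 48, 275]) cube([48, 170, 21]);
translate([255, 48, 275]) cube([48, 170, 21]);


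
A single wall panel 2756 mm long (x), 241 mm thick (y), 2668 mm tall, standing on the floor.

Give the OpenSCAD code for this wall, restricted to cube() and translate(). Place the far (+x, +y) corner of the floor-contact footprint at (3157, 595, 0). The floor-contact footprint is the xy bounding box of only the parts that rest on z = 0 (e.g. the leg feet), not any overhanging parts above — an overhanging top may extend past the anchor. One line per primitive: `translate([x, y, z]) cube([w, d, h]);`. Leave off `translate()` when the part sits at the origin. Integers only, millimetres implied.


translate([401, 354, 0]) cube([2756, 241, 2668]);


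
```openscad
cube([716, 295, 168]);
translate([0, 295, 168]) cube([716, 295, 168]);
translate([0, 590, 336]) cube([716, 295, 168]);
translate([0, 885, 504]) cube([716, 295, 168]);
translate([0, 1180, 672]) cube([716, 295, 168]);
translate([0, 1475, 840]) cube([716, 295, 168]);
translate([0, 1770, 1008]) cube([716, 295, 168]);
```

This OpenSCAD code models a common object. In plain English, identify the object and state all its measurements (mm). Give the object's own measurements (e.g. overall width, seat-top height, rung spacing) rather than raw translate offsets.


A straight staircase of 7 solid steps. Each step is 716 mm wide (x), 295 mm deep (y, the going) and 168 mm tall (the rise). The first step rests on the floor; each subsequent step sits one going further in +y and one rise higher in +z, directly behind and above the previous step with no overlap.


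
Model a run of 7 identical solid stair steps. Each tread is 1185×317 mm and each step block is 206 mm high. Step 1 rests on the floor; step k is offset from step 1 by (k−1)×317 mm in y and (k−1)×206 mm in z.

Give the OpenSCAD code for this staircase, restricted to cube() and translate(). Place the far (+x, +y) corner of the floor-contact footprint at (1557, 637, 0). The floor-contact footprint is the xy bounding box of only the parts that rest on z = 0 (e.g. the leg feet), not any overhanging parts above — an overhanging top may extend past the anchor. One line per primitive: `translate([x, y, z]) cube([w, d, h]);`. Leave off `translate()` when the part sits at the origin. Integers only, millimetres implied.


translate([372, 320, 0]) cube([1185, 317, 206]);
translate([372, 637, 206]) cube([1185, 317, 206]);
translate([372, 954, 412]) cube([1185, 317, 206]);
translate([372, 1271, 618]) cube([1185, 317, 206]);
translate([372, 1588, 824]) cube([1185, 317, 206]);
translate([372, 1905, 1030]) cube([1185, 317, 206]);
translate([372, 2222, 1236]) cube([1185, 317, 206]);


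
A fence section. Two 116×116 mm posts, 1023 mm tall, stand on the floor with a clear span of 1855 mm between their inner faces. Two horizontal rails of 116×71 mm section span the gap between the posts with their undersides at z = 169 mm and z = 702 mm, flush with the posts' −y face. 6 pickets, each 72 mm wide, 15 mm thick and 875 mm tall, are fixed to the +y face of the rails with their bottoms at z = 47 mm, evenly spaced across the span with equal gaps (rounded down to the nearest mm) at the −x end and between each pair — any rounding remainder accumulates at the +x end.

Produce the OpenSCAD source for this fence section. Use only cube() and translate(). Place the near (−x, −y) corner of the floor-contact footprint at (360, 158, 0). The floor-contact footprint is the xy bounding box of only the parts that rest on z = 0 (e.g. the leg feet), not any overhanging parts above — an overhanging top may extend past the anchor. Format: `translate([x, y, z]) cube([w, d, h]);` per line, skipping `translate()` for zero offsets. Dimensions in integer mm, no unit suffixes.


translate([360, 158, 0]) cube([116, 116, 1023]);
translate([2331, 158, 0]) cube([116, 116, 1023]);
translate([476, 158, 169]) cube([1855, 116, 71]);
translate([476, 158, 702]) cube([1855, 116, 71]);
translate([679, 274, 47]) cube([72, 15, 875]);
translate([954, 274, 47]) cube([72, 15, 875]);
translate([1229, 274, 47]) cube([72, 15, 875]);
translate([1504, 274, 47]) cube([72, 15, 875]);
translate([1779, 274, 47]) cube([72, 15, 875]);
translate([2054, 274, 47]) cube([72, 15, 875]);


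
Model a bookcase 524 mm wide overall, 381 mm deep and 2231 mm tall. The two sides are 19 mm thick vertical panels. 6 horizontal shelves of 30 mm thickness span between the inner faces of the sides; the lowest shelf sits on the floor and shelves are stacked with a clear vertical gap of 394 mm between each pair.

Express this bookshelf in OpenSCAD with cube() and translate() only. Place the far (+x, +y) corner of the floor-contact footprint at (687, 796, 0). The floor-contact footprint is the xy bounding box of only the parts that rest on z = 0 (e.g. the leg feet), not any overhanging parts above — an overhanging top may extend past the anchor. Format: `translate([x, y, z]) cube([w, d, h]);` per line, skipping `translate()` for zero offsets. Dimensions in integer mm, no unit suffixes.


translate([163, 415, 0]) cube([19, 381, 2231]);
translate([668, 415, 0]) cube([19, 381, 2231]);
translate([182, 415, 0]) cube([486, 381, 30]);
translate([182, 415, 424]) cube([486, 381, 30]);
translate([182, 415, 848]) cube([486, 381, 30]);
translate([182, 415, 1272]) cube([486, 381, 30]);
translate([182, 415, 1696]) cube([486, 381, 30]);
translate([182, 415, 2120]) cube([486, 381, 30]);


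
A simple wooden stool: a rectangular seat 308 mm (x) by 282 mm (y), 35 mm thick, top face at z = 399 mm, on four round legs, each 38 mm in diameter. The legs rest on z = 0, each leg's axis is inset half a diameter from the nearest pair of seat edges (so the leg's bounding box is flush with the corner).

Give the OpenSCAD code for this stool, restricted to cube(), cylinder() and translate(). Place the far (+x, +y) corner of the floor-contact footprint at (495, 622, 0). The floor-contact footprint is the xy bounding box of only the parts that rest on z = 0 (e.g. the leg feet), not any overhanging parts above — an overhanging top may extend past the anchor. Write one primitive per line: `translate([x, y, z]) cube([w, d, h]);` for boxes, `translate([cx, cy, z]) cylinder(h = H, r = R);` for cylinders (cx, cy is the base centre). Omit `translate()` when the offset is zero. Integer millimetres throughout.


translate([187, 340, 364]) cube([308, 282, 35]);
translate([206, 359, 0]) cylinder(h = 364, r = 19);
translate([476, 359, 0]) cylinder(h = 364, r = 19);
translate([206, 603, 0]) cylinder(h = 364, r = 19);
translate([476, 603, 0]) cylinder(h = 364, r = 19);


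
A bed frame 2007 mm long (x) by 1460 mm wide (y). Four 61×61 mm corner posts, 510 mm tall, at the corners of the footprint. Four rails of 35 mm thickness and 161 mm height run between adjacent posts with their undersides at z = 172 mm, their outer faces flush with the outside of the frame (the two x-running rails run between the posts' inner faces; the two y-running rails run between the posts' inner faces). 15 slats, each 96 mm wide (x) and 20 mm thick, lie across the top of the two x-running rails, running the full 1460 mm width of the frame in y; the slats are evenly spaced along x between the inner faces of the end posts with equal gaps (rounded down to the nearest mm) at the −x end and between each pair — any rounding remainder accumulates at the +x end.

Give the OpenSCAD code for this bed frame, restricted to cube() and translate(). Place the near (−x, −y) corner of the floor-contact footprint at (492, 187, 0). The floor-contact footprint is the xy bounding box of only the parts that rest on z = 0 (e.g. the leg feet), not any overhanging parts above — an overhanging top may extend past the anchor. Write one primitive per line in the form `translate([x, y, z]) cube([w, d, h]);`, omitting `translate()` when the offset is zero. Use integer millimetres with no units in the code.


translate([492, 187, 0]) cube([61, 61, 510]);
translate([492, 1586, 0]) cube([61, 61, 510]);
translate([2438, 187, 0]) cube([61, 61, 510]);
translate([2438, 1586, 0]) cube([61, 61, 510]);
translate([553, 187, 172]) cube([1885, 35, 161]);
translate([553, 1612, 172]) cube([1885, 35, 161]);
translate([492, 248, 172]) cube([35, 1338, 161]);
translate([2464, 248, 172]) cube([35, 1338, 161]);
translate([580, 187, 333]) cube([96, 1460, 20]);
translate([703, 187, 333]) cube([96, 1460, 20]);
translate([826, 187, 333]) cube([96, 1460, 20]);
translate([949, 187, 333]) cube([96, 1460, 20]);
translate([1072, 187, 333]) cube([96, 1460, 20]);
translate([1195, 187, 333]) cube([96, 1460, 20]);
translate([1318, 187, 333]) cube([96, 1460, 20]);
translate([1441, 187, 333]) cube([96, 1460, 20]);
translate([1564, 187, 333]) cube([96, 1460, 20]);
translate([1687, 187, 333]) cube([96, 1460, 20]);
translate([1810, 187, 333]) cube([96, 1460, 20]);
translate([1933, 187, 333]) cube([96, 1460, 20]);
translate([2056, 187, 333]) cube([96, 1460, 20]);
translate([2179, 187, 333]) cube([96, 1460, 20]);
translate([2302, 187, 333]) cube([96, 1460, 20]);


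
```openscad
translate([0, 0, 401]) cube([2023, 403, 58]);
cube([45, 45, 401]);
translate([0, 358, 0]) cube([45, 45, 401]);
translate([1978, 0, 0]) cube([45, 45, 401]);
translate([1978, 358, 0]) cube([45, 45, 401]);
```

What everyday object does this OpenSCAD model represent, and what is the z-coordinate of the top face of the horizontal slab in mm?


A bench. The seat-top height is 459 mm.

A long slab on four corner posts — a bench. The slab sits at z = 401 with thickness 58, so the top is 401 + 58 = 459 mm.


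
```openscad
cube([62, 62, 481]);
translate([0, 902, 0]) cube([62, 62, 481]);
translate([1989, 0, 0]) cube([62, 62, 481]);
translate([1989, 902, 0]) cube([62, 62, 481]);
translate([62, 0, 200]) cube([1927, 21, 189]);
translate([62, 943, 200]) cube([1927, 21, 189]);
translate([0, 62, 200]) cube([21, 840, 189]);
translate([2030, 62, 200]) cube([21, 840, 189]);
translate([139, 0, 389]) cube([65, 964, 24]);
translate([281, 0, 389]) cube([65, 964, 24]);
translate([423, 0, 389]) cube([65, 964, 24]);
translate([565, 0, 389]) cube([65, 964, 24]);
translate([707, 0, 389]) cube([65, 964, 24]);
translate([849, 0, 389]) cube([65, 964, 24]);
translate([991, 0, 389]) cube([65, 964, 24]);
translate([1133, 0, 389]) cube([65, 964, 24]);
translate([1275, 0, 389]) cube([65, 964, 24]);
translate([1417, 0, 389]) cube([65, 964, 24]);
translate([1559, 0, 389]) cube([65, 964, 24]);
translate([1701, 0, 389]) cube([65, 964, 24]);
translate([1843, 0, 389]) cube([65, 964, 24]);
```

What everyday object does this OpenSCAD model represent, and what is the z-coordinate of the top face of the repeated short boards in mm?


A bed frame. The slat-top height is 413 mm.

Four posts, four rails, and a row of slats — a bed frame. Slats sit on the rails at z = 200 + 189 = 389; with slat thickness 24, the top is 413 mm.


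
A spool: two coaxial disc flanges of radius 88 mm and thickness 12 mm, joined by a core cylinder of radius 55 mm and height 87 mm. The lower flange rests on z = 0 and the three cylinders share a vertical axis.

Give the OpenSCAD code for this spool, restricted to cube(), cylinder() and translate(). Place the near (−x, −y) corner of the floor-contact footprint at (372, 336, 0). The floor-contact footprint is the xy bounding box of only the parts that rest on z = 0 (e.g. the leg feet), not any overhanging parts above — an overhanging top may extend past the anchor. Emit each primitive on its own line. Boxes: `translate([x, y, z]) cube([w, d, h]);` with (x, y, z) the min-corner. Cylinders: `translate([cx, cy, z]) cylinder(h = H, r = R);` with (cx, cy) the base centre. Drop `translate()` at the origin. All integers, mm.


translate([460, 424, 0]) cylinder(h = 12, r = 88);
translate([460, 424, 12]) cylinder(h = 87, r = 55);
translate([460, 424, 99]) cylinder(h = 12, r = 88);


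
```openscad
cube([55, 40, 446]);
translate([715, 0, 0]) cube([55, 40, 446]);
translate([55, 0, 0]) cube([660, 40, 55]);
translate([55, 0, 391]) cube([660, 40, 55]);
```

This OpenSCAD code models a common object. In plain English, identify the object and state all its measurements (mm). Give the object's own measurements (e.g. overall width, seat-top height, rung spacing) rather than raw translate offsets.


A rectangular picture frame lying in the x–z plane (depth along y). The opening is 660 mm wide (x) by 336 mm tall (z), surrounded by a border 55 mm wide on all four sides. The frame is 40 mm deep and is made of two full-height vertical stiles with two horizontal rails fitted between them.


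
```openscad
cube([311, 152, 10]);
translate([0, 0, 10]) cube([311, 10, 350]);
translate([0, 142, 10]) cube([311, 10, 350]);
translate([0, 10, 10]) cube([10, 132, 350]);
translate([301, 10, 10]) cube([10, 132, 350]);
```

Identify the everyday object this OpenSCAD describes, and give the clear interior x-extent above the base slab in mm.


An open box. The internal width is 291 mm.

A 311×152 base slab with four walls standing on it — an open box. The base is 311 mm wide and the walls are 10 mm thick, so the internal width is 311 − 2 × 10 = 291 mm.


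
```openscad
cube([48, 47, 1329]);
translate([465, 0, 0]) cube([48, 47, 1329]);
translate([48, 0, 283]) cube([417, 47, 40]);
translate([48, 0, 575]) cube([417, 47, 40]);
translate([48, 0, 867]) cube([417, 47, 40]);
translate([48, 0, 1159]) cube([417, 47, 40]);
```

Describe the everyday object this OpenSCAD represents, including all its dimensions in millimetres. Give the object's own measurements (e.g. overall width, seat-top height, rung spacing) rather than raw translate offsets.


A straight ladder. Two 48×47 mm vertical rails, 1329 mm tall, stand 513 mm apart (outside-to-outside) with their front faces coplanar on the −y side. 4 rungs, each 47 mm deep and 40 mm tall, span between the inner faces of the rails, front faces flush with the rails. The lowest rung's underside is at z = 283 mm and rungs are spaced 292 mm apart (underside to underside).


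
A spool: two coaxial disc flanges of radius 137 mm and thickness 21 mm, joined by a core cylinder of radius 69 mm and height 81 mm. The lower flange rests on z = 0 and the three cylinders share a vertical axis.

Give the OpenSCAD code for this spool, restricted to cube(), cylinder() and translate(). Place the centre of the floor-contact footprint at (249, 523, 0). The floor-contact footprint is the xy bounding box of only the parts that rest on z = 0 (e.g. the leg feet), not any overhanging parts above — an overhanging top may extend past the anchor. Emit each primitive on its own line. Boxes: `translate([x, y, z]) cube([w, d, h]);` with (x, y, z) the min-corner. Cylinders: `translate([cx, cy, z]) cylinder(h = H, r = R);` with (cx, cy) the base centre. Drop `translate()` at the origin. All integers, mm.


translate([249, 523, 0]) cylinder(h = 21, r = 137);
translate([249, 523, 21]) cylinder(h = 81, r = 69);
translate([249, 523, 102]) cylinder(h = 21, r = 137);


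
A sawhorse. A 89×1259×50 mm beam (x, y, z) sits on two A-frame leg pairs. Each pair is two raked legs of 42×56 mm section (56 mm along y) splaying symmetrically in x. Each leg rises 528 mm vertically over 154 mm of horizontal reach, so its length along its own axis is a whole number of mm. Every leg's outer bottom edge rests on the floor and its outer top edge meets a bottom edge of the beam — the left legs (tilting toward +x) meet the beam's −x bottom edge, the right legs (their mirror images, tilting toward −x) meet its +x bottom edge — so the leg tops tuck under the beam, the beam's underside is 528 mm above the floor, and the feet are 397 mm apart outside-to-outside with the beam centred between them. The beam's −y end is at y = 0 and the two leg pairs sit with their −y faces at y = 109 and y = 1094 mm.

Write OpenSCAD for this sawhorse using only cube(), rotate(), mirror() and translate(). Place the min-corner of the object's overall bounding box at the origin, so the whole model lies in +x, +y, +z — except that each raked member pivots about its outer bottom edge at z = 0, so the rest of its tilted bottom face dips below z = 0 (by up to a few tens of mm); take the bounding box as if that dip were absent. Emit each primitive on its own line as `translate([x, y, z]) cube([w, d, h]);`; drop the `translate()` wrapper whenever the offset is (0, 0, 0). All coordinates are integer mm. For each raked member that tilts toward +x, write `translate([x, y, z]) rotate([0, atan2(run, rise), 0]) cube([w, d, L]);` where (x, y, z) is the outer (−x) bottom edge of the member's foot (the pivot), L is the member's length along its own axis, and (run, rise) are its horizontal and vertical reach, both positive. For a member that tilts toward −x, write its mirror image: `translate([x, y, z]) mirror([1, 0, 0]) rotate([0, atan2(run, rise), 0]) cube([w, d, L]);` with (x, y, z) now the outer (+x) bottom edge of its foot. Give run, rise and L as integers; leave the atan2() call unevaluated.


translate([154, 0, 528]) cube([89, 1259, 50]);
translate([0, 109, 0]) rotate([0, atan2(154, 528), 0]) cube([42, 56, 550]);
translate([397, 109, 0]) mirror([1, 0, 0]) rotate([0, atan2(154, 528), 0]) cube([42, 56, 550]);
translate([0, 1094, 0]) rotate([0, atan2(154, 528), 0]) cube([42, 56, 550]);
translate([397, 1094, 0]) mirror([1, 0, 0]) rotate([0, atan2(154, 528), 0]) cube([42, 56, 550]);


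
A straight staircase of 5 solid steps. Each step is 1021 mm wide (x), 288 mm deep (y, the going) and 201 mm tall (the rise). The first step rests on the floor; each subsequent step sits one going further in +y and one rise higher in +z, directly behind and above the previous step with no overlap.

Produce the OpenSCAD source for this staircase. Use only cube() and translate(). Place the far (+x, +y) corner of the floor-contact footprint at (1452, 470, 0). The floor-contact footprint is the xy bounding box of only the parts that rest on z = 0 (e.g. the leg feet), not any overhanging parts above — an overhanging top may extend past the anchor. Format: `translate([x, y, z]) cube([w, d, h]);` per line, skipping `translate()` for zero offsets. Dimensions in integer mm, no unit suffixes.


translate([431, 182, 0]) cube([1021, 288, 201]);
translate([431, 470, 201]) cube([1021, 288, 201]);
translate([431, 758, 402]) cube([1021, 288, 201]);
translate([431, 1046, 603]) cube([1021, 288, 201]);
translate([431, 1334, 804]) cube([1021, 288, 201]);


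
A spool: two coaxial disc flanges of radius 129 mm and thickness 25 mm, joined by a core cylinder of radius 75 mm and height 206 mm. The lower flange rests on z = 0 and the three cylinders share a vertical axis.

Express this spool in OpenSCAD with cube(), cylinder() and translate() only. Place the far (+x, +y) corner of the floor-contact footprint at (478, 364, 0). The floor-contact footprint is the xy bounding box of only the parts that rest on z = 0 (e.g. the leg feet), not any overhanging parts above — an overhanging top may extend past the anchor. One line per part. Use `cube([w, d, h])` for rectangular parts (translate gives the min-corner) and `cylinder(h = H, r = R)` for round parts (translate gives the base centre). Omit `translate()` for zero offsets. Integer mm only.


translate([349, 235, 0]) cylinder(h = 25, r = 129);
translate([349, 235, 25]) cylinder(h = 206, r = 75);
translate([349, 235, 231]) cylinder(h = 25, r = 129);


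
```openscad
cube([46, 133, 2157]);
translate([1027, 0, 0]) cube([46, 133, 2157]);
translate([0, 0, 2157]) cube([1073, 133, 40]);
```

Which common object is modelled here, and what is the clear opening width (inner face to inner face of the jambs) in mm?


A door frame. The clear opening width is 981 mm.

Two 2157 mm tall posts with a header on top — a door frame. The left jamb is 46 mm wide at x = 0; the right jamb starts at x = 1027. The clear opening is 1027 − 46 = 981 mm.


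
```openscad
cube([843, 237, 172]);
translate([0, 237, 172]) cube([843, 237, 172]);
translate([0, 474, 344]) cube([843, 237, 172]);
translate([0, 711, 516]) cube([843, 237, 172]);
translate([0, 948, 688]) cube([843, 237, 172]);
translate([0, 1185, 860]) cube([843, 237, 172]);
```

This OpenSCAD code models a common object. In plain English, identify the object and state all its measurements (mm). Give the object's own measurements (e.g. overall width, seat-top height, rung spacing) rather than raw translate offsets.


A straight staircase of 6 solid steps. Each step is 843 mm wide (x), 237 mm deep (y, the going) and 172 mm tall (the rise). The first step rests on the floor; each subsequent step sits one going further in +y and one rise higher in +z, directly behind and above the previous step with no overlap.


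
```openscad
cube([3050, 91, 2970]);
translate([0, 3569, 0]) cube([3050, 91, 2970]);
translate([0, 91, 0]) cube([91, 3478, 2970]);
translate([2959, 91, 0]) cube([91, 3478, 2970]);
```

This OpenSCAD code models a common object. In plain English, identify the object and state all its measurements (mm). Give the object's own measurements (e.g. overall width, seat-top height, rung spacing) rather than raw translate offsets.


The wall frame of a small rectangular building: four walls, each 2970 mm tall and 91 mm thick, enclosing a footprint 3050 mm (x) by 3660 mm (y) outside-to-outside, with no floor or roof. The front and back walls (the −y and +y sides) span the full width; the two side walls fit between them.


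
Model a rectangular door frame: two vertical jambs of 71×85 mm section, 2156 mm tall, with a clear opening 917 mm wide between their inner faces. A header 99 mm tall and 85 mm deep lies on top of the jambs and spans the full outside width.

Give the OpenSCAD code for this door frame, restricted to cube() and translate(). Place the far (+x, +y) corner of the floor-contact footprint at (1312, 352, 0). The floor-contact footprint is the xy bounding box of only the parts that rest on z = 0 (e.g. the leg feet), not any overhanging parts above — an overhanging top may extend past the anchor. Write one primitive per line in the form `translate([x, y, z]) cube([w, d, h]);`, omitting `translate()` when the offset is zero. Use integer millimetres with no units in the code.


translate([253, 267, 0]) cube([71, 85, 2156]);
translate([1241, 267, 0]) cube([71, 85, 2156]);
translate([253, 267, 2156]) cube([1059, 85, 99]);


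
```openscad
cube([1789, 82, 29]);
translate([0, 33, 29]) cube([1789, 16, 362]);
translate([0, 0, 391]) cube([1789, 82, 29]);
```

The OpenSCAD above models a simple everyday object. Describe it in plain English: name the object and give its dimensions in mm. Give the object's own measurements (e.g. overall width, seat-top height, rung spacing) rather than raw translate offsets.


An I-beam lying along x, 1789 mm long. Overall section height 420 mm. Two flanges 82 mm wide (y) and 29 mm thick, one on the floor and one at the top; a web 16 mm thick runs between them, centred on the flange width.


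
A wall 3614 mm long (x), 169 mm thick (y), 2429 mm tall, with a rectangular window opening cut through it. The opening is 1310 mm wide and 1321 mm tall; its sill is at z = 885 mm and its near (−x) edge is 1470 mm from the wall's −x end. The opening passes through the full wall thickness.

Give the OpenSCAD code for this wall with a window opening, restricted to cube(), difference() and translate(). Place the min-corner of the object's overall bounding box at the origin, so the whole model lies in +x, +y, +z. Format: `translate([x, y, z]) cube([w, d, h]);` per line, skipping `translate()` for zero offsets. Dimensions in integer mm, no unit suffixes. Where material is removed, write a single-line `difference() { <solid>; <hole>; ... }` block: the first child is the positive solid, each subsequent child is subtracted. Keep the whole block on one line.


difference() { cube([3614, 169, 2429]); translate([1470, 0, 885]) cube([1310, 169, 1321]); }


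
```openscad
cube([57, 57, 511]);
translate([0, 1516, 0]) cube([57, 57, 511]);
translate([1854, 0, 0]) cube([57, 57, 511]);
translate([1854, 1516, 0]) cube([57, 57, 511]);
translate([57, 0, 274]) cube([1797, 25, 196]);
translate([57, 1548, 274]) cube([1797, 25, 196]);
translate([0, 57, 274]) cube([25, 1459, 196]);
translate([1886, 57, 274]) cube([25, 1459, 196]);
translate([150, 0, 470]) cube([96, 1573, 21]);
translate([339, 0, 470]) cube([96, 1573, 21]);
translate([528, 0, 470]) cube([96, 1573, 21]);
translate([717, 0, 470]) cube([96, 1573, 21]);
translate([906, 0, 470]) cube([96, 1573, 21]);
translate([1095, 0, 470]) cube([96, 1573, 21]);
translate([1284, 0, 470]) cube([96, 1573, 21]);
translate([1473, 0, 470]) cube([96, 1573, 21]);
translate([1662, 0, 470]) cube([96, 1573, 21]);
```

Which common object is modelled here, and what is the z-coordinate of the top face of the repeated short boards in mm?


A bed frame. The slat-top height is 491 mm.

Four posts, four rails, and a row of slats — a bed frame. Slats sit on the rails at z = 274 + 196 = 470; with slat thickness 21, the top is 491 mm.


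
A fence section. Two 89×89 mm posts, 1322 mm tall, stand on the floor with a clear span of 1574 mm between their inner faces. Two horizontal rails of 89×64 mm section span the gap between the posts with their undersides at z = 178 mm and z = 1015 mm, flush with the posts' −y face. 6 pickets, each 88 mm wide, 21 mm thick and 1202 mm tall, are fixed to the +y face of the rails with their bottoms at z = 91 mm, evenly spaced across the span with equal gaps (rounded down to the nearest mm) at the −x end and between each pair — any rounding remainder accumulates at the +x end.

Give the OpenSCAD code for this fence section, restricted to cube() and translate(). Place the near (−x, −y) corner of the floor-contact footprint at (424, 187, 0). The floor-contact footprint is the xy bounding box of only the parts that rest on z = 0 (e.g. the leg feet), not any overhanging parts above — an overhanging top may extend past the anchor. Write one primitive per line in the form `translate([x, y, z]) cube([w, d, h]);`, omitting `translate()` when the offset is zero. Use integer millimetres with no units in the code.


translate([424, 187, 0]) cube([89, 89, 1322]);
translate([2087, 187, 0]) cube([89, 89, 1322]);
translate([513, 187, 178]) cube([1574, 89, 64]);
translate([513, 187, 1015]) cube([1574, 89, 64]);
translate([662, 276, 91]) cube([88, 21, 1202]);
translate([899, 276, 91]) cube([88, 21, 1202]);
translate([1136, 276, 91]) cube([88, 21, 1202]);
translate([1373, 276, 91]) cube([88, 21, 1202]);
translate([1610, 276, 91]) cube([88, 21, 1202]);
translate([1847, 276, 91]) cube([88, 21, 1202]);


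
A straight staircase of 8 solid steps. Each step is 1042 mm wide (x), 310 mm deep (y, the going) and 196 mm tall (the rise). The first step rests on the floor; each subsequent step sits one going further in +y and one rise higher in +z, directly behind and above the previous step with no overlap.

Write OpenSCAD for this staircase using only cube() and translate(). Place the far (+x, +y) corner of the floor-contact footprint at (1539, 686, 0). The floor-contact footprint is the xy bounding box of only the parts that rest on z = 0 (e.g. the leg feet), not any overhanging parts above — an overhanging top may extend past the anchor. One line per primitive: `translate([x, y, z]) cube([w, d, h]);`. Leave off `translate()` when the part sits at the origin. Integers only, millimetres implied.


translate([497, 376, 0]) cube([1042, 310, 196]);
translate([497, 686, 196]) cube([1042, 310, 196]);
translate([497, 996, 392]) cube([1042, 310, 196]);
translate([497, 1306, 588]) cube([1042, 310, 196]);
translate([497, 1616, 784]) cube([1042, 310, 196]);
translate([497, 1926, 980]) cube([1042, 310, 196]);
translate([497, 2236, 1176]) cube([1042, 310, 196]);
translate([497, 2546, 1372]) cube([1042, 310, 196]);
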